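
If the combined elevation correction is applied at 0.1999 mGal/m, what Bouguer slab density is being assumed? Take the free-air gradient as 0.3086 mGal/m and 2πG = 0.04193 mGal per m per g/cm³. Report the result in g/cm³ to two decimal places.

0.1999 = 0.3086 − 0.04193 × ρ
ρ = (0.3086 − 0.1999) / 0.04193 = 2.59 g/cm³

2.59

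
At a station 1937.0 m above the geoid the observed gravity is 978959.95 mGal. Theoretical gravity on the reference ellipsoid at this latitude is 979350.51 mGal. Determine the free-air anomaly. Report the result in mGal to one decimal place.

207.2

Free-air correction = 0.3086 × 1937.0 = 597.76 mGal
Free-air anomaly = 978959.95 − 979350.51 + (597.76) = 207.20 mGal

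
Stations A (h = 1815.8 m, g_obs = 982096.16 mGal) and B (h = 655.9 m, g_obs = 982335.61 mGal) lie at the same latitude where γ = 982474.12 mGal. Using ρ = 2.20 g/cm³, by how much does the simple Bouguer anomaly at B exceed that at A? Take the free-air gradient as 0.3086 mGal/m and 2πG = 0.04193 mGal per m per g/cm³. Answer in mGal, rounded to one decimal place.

-11.5

Δg_SB(A) = 982096.16 − 982474.12 + 0.3086×1815.8 − 0.04193×2.20×1815.8 = 14.90 mGal
Δg_SB(B) = 982335.61 − 982474.12 + 0.3086×655.9 − 0.04193×2.20×655.9 = 3.40 mGal
Difference = 3.40 − (14.90) = -11.50 mGal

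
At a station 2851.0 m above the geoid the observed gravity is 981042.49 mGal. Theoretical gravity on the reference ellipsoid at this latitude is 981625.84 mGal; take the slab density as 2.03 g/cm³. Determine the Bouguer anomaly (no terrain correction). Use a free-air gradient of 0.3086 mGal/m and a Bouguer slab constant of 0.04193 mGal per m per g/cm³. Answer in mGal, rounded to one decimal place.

Free-air correction = 0.3086 × 2851.0 = 879.82 mGal
Free-air anomaly = 981042.49 − 981625.84 + (879.82) = 296.47 mGal
Bouguer slab correction = 0.04193 × 2.03 × 2851.0 = 242.67 mGal
Simple Bouguer anomaly = 296.47 − (242.67) = 53.80 mGal

53.8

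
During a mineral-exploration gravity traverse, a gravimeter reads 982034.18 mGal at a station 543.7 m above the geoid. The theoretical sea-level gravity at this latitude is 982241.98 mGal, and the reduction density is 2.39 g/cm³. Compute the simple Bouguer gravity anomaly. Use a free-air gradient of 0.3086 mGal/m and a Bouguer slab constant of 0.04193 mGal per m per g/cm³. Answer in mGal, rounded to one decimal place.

-94.5

Free-air correction = 0.3086 × 543.7 = 167.79 mGal
Free-air anomaly = 982034.18 − 982241.98 + (167.79) = -40.01 mGal
Bouguer slab correction = 0.04193 × 2.39 × 543.7 = 54.49 mGal
Simple Bouguer anomaly = -40.01 − (54.49) = -94.50 mGal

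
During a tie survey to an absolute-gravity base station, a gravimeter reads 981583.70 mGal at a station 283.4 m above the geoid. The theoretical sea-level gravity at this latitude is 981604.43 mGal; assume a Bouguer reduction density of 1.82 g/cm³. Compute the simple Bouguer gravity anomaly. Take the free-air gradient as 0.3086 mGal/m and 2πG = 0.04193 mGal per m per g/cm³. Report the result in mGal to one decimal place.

Free-air correction = 0.3086 × 283.4 = 87.46 mGal
Free-air anomaly = 981583.70 − 981604.43 + (87.46) = 66.73 mGal
Bouguer slab correction = 0.04193 × 1.82 × 283.4 = 21.63 mGal
Simple Bouguer anomaly = 66.73 − (21.63) = 45.10 mGal

45.1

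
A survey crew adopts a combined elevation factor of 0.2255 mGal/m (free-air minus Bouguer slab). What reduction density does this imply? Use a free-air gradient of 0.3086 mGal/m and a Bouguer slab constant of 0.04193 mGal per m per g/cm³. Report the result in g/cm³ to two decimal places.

1.98

0.2255 = 0.3086 − 0.04193 × ρ
ρ = (0.3086 − 0.2255) / 0.04193 = 1.98 g/cm³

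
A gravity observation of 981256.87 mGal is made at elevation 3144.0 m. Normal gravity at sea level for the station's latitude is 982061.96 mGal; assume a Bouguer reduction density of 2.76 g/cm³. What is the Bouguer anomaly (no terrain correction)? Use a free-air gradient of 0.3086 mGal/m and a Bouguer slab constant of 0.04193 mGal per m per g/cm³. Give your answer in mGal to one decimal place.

Free-air correction = 0.3086 × 3144.0 = 970.24 mGal
Free-air anomaly = 981256.87 − 982061.96 + (970.24) = 165.15 mGal
Bouguer slab correction = 0.04193 × 2.76 × 3144.0 = 363.85 mGal
Simple Bouguer anomaly = 165.15 − (363.85) = -198.70 mGal

-198.7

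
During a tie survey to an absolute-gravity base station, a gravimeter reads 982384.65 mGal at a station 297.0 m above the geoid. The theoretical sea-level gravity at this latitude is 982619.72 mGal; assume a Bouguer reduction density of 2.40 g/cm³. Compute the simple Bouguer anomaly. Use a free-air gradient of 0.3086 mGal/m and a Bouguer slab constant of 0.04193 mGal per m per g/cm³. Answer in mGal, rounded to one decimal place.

-173.3

Free-air correction = 0.3086 × 297.0 = 91.65 mGal
Free-air anomaly = 982384.65 − 982619.72 + (91.65) = -143.42 mGal
Bouguer slab correction = 0.04193 × 2.40 × 297.0 = 29.89 mGal
Simple Bouguer anomaly = -143.42 − (29.89) = -173.31 mGal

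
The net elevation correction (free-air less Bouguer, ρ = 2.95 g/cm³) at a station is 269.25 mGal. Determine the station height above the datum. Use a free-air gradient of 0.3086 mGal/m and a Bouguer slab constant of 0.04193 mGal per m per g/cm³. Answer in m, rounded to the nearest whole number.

1456

Combined gradient = 0.3086 − 0.04193 × 2.95 = 0.1849065 mGal/m
h = 269.25 / 0.1849065 = 1456.14 m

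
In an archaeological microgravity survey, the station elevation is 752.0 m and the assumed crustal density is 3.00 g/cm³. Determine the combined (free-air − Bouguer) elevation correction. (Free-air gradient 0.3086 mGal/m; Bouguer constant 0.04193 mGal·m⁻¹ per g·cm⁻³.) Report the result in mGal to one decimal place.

137.5

Combined gradient = 0.3086 − 0.04193 × 3.00 = 0.1828100 mGal/m
Combined elevation correction = 0.1828100 × 752.0 = 137.5 mGal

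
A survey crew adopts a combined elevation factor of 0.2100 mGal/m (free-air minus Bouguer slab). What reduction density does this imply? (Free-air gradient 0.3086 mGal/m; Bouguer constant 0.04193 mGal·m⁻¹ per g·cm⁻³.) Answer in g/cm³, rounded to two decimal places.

2.35

0.2100 = 0.3086 − 0.04193 × ρ
ρ = (0.3086 − 0.2100) / 0.04193 = 2.35 g/cm³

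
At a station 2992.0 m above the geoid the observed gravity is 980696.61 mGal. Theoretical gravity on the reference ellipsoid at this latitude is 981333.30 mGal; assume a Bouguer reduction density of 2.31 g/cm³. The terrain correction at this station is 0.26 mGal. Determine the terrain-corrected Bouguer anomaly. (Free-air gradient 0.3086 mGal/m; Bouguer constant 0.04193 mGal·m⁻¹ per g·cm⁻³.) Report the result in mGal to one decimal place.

Free-air correction = 0.3086 × 2992.0 = 923.33 mGal
Free-air anomaly = 980696.61 − 981333.30 + (923.33) = 286.64 mGal
Bouguer slab correction = 0.04193 × 2.31 × 2992.0 = 289.80 mGal
Simple Bouguer anomaly = 286.64 − (289.80) = -3.16 mGal
Complete Bouguer anomaly = -3.16 + 0.26 = -2.90 mGal

-2.9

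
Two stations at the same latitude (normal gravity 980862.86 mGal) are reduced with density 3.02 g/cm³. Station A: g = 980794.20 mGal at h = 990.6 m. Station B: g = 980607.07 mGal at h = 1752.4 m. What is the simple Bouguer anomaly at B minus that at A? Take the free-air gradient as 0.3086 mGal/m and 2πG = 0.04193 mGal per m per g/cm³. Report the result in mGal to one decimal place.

Δg_SB(A) = 980794.20 − 980862.86 + 0.3086×990.6 − 0.04193×3.02×990.6 = 111.60 mGal
Δg_SB(B) = 980607.07 − 980862.86 + 0.3086×1752.4 − 0.04193×3.02×1752.4 = 63.10 mGal
Difference = 63.10 − (111.60) = -48.50 mGal

-48.5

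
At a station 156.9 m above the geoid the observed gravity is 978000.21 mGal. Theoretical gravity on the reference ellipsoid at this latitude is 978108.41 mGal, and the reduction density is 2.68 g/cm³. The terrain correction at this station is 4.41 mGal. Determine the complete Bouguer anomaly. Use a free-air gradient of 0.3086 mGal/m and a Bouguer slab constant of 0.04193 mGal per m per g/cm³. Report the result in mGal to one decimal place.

Free-air correction = 0.3086 × 156.9 = 48.42 mGal
Free-air anomaly = 978000.21 − 978108.41 + (48.42) = -59.78 mGal
Bouguer slab correction = 0.04193 × 2.68 × 156.9 = 17.63 mGal
Simple Bouguer anomaly = -59.78 − (17.63) = -77.41 mGal
Complete Bouguer anomaly = -77.41 + 4.41 = -73.00 mGal

-73.0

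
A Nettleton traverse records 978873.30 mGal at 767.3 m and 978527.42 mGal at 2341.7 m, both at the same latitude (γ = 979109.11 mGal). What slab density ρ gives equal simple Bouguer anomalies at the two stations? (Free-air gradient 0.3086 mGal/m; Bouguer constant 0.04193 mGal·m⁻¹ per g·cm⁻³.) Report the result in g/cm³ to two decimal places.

Δg_obs = 978527.42 − 978873.30 = -345.88 mGal over Δh = 2341.7 − 767.3 = 1574.4 m
Equal Bouguer anomalies ⇒ Δg_obs + (0.3086 − 0.04193ρ)·Δh = 0
0.3086 − 0.04193ρ = −Δg_obs/Δh = 0.21969
ρ = (0.3086 − 0.21969) / 0.04193 = 2.12 g/cm³

2.12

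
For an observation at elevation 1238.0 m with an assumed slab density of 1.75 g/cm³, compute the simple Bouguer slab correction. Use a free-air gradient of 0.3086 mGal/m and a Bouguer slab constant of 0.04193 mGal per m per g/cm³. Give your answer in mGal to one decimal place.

90.8

Bouguer slab correction = 0.04193 × 1.75 × 1238.0 = 90.8 mGal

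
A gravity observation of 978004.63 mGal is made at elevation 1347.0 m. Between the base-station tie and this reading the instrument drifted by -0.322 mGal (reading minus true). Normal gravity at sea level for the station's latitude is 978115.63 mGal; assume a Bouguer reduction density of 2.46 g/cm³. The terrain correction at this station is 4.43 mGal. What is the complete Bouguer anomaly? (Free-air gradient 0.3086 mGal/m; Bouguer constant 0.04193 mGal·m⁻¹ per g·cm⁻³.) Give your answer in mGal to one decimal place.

Drift-corrected reading = 978004.63 − (-0.322) = 978004.952 mGal
Free-air correction = 0.3086 × 1347.0 = 415.68 mGal
Free-air anomaly = 978004.952 − 978115.63 + (415.68) = 305.002 mGal
Bouguer slab correction = 0.04193 × 2.46 × 1347.0 = 138.94 mGal
Simple Bouguer anomaly = 305.002 − (138.94) = 166.062 mGal
Complete Bouguer anomaly = 166.062 + 4.43 = 170.492 mGal

170.5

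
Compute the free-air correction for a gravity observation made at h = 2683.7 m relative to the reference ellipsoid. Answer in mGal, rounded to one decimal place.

828.2

Free-air correction = 0.3086 × 2683.7 = 828.2 mGal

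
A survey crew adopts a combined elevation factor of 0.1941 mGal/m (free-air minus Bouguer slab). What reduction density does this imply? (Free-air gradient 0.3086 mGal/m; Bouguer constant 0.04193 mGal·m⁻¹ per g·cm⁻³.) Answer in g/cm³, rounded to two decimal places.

0.1941 = 0.3086 − 0.04193 × ρ
ρ = (0.3086 − 0.1941) / 0.04193 = 2.73 g/cm³

2.73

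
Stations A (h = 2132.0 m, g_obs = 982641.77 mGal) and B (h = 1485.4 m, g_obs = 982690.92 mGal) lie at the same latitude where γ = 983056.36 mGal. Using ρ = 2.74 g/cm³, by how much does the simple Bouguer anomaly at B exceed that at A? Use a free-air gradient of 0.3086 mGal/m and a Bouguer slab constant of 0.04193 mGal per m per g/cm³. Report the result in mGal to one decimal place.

Δg_SB(A) = 982641.77 − 983056.36 + 0.3086×2132.0 − 0.04193×2.74×2132.0 = -1.60 mGal
Δg_SB(B) = 982690.92 − 983056.36 + 0.3086×1485.4 − 0.04193×2.74×1485.4 = -77.70 mGal
Difference = -77.70 − (-1.60) = -76.10 mGal

-76.1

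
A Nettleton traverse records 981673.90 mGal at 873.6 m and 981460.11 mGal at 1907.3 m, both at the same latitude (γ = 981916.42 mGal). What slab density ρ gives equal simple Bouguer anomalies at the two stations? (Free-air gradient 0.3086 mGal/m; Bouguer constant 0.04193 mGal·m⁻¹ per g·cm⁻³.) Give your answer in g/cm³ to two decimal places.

2.43

Δg_obs = 981460.11 − 981673.90 = -213.79 mGal over Δh = 1907.3 − 873.6 = 1033.7 m
Equal Bouguer anomalies ⇒ Δg_obs + (0.3086 − 0.04193ρ)·Δh = 0
0.3086 − 0.04193ρ = −Δg_obs/Δh = 0.20682
ρ = (0.3086 − 0.20682) / 0.04193 = 2.43 g/cm³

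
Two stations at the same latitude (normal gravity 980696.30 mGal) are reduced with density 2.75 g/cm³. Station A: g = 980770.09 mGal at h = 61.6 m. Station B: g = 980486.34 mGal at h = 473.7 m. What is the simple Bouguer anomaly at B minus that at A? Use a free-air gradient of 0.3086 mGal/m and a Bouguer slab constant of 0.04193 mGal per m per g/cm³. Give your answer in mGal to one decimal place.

Δg_SB(A) = 980770.09 − 980696.30 + 0.3086×61.6 − 0.04193×2.75×61.6 = 85.70 mGal
Δg_SB(B) = 980486.34 − 980696.30 + 0.3086×473.7 − 0.04193×2.75×473.7 = -118.40 mGal
Difference = -118.40 − (85.70) = -204.10 mGal

-204.1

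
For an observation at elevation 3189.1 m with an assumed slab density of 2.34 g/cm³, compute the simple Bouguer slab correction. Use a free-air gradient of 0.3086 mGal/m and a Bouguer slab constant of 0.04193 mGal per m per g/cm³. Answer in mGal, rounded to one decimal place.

312.9

Bouguer slab correction = 0.04193 × 2.34 × 3189.1 = 312.9 mGal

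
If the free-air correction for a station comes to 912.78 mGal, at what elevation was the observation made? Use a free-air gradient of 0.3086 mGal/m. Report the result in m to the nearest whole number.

2958

h = 912.78 / 0.3086 = 2957.81 m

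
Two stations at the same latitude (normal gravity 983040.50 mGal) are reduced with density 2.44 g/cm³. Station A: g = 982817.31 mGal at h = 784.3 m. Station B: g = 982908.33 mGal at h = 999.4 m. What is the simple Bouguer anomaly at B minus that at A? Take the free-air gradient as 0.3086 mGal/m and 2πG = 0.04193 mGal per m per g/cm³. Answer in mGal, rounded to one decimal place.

Δg_SB(A) = 982817.31 − 983040.50 + 0.3086×784.3 − 0.04193×2.44×784.3 = -61.40 mGal
Δg_SB(B) = 982908.33 − 983040.50 + 0.3086×999.4 − 0.04193×2.44×999.4 = 74.00 mGal
Difference = 74.00 − (-61.40) = 135.40 mGal

135.4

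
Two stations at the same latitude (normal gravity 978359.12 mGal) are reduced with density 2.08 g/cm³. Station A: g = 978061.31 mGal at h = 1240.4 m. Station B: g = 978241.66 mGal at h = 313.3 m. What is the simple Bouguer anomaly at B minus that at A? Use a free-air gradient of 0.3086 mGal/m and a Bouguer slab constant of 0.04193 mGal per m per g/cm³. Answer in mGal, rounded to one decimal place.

-24.9

Δg_SB(A) = 978061.31 − 978359.12 + 0.3086×1240.4 − 0.04193×2.08×1240.4 = -23.20 mGal
Δg_SB(B) = 978241.66 − 978359.12 + 0.3086×313.3 − 0.04193×2.08×313.3 = -48.10 mGal
Difference = -48.10 − (-23.20) = -24.90 mGal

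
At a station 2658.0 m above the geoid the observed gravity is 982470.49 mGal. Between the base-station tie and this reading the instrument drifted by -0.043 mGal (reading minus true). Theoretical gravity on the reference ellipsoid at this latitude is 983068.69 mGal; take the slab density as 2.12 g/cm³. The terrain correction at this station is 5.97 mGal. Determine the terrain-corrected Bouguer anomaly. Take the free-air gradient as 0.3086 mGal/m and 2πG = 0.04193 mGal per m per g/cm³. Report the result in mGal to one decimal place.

-8.2

Drift-corrected reading = 982470.49 − (-0.043) = 982470.533 mGal
Free-air correction = 0.3086 × 2658.0 = 820.26 mGal
Free-air anomaly = 982470.533 − 983068.69 + (820.26) = 222.103 mGal
Bouguer slab correction = 0.04193 × 2.12 × 2658.0 = 236.27 mGal
Simple Bouguer anomaly = 222.103 − (236.27) = -14.167 mGal
Complete Bouguer anomaly = -14.167 + 5.97 = -8.197 mGal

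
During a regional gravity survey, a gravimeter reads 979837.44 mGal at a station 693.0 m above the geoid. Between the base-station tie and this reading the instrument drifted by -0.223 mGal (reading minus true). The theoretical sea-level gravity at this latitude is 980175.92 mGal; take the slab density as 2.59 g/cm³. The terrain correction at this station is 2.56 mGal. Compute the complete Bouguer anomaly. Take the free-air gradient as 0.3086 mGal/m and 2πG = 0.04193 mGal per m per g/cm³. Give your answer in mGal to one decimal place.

Drift-corrected reading = 979837.44 − (-0.223) = 979837.663 mGal
Free-air correction = 0.3086 × 693.0 = 213.86 mGal
Free-air anomaly = 979837.663 − 980175.92 + (213.86) = -124.397 mGal
Bouguer slab correction = 0.04193 × 2.59 × 693.0 = 75.26 mGal
Simple Bouguer anomaly = -124.397 − (75.26) = -199.657 mGal
Complete Bouguer anomaly = -199.657 + 2.56 = -197.097 mGal

-197.1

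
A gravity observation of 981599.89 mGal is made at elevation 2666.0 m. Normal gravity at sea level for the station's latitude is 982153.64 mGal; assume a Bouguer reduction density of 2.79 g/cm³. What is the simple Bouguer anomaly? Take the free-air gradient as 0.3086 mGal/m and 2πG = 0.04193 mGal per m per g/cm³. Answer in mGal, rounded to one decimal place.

Free-air correction = 0.3086 × 2666.0 = 822.73 mGal
Free-air anomaly = 981599.89 − 982153.64 + (822.73) = 268.98 mGal
Bouguer slab correction = 0.04193 × 2.79 × 2666.0 = 311.88 mGal
Simple Bouguer anomaly = 268.98 − (311.88) = -42.90 mGal

-42.9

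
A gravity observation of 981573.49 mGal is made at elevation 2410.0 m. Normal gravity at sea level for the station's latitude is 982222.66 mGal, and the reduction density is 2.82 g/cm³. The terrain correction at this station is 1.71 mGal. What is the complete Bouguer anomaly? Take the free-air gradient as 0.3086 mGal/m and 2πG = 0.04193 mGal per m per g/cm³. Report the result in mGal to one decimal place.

-188.7

Free-air correction = 0.3086 × 2410.0 = 743.73 mGal
Free-air anomaly = 981573.49 − 982222.66 + (743.73) = 94.56 mGal
Bouguer slab correction = 0.04193 × 2.82 × 2410.0 = 284.96 mGal
Simple Bouguer anomaly = 94.56 − (284.96) = -190.40 mGal
Complete Bouguer anomaly = -190.40 + 1.71 = -188.69 mGal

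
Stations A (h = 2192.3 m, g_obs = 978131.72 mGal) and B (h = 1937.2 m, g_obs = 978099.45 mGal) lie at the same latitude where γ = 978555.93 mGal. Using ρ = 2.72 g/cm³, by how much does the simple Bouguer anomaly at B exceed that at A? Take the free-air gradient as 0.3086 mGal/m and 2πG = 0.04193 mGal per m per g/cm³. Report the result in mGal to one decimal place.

Δg_SB(A) = 978131.72 − 978555.93 + 0.3086×2192.3 − 0.04193×2.72×2192.3 = 2.30 mGal
Δg_SB(B) = 978099.45 − 978555.93 + 0.3086×1937.2 − 0.04193×2.72×1937.2 = -79.60 mGal
Difference = -79.60 − (2.30) = -81.90 mGal

-81.9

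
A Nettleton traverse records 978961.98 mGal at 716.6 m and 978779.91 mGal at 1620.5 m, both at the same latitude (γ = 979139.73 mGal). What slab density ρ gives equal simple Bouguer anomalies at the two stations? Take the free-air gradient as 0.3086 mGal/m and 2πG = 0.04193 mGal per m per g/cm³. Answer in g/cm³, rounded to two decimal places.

2.56

Δg_obs = 978779.91 − 978961.98 = -182.07 mGal over Δh = 1620.5 − 716.6 = 903.9 m
Equal Bouguer anomalies ⇒ Δg_obs + (0.3086 − 0.04193ρ)·Δh = 0
0.3086 − 0.04193ρ = −Δg_obs/Δh = 0.20143
ρ = (0.3086 − 0.20143) / 0.04193 = 2.56 g/cm³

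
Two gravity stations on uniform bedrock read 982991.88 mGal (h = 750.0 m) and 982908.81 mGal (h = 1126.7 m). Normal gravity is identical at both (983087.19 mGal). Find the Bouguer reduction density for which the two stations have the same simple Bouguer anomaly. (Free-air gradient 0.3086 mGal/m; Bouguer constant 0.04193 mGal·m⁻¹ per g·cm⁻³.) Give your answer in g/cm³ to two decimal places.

Δg_obs = 982908.81 − 982991.88 = -83.07 mGal over Δh = 1126.7 − 750.0 = 376.7 m
Equal Bouguer anomalies ⇒ Δg_obs + (0.3086 − 0.04193ρ)·Δh = 0
0.3086 − 0.04193ρ = −Δg_obs/Δh = 0.22052
ρ = (0.3086 − 0.22052) / 0.04193 = 2.10 g/cm³

2.10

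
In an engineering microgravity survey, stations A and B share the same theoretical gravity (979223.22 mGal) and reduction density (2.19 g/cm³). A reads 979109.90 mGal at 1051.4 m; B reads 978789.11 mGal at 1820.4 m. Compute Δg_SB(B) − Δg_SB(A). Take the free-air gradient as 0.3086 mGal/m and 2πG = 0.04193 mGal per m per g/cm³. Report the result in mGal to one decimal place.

-154.1

Δg_SB(A) = 979109.90 − 979223.22 + 0.3086×1051.4 − 0.04193×2.19×1051.4 = 114.60 mGal
Δg_SB(B) = 978789.11 − 979223.22 + 0.3086×1820.4 − 0.04193×2.19×1820.4 = -39.50 mGal
Difference = -39.50 − (114.60) = -154.10 mGal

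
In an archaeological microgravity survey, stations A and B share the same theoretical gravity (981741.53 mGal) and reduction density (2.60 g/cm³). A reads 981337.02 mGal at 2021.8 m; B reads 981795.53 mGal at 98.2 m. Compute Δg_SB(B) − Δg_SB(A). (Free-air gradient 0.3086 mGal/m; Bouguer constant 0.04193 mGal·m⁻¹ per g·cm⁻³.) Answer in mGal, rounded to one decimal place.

Δg_SB(A) = 981337.02 − 981741.53 + 0.3086×2021.8 − 0.04193×2.60×2021.8 = -1.00 mGal
Δg_SB(B) = 981795.53 − 981741.53 + 0.3086×98.2 − 0.04193×2.60×98.2 = 73.60 mGal
Difference = 73.60 − (-1.00) = 74.60 mGal

74.6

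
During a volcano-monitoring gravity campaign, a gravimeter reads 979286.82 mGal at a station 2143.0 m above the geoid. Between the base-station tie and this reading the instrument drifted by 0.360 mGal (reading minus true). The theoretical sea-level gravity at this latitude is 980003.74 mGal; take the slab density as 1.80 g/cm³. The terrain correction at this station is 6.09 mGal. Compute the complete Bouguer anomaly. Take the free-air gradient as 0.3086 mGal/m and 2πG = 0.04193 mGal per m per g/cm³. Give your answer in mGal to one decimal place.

Drift-corrected reading = 979286.82 − (0.360) = 979286.460 mGal
Free-air correction = 0.3086 × 2143.0 = 661.33 mGal
Free-air anomaly = 979286.460 − 980003.74 + (661.33) = -55.950 mGal
Bouguer slab correction = 0.04193 × 1.80 × 2143.0 = 161.74 mGal
Simple Bouguer anomaly = -55.950 − (161.74) = -217.690 mGal
Complete Bouguer anomaly = -217.690 + 6.09 = -211.600 mGal

-211.6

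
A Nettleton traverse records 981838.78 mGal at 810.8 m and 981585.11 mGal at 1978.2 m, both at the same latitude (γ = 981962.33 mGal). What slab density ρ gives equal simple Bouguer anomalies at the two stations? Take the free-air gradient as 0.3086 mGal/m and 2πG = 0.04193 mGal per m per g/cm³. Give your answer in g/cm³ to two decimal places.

2.18

Δg_obs = 981585.11 − 981838.78 = -253.67 mGal over Δh = 1978.2 − 810.8 = 1167.4 m
Equal Bouguer anomalies ⇒ Δg_obs + (0.3086 − 0.04193ρ)·Δh = 0
0.3086 − 0.04193ρ = −Δg_obs/Δh = 0.21729
ρ = (0.3086 − 0.21729) / 0.04193 = 2.18 g/cm³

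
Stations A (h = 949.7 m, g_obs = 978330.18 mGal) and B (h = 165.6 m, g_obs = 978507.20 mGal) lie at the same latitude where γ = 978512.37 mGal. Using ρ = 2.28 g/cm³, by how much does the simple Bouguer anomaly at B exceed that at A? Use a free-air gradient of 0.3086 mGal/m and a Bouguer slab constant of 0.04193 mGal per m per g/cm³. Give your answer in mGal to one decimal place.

10.0

Δg_SB(A) = 978330.18 − 978512.37 + 0.3086×949.7 − 0.04193×2.28×949.7 = 20.10 mGal
Δg_SB(B) = 978507.20 − 978512.37 + 0.3086×165.6 − 0.04193×2.28×165.6 = 30.10 mGal
Difference = 30.10 − (20.10) = 10.00 mGal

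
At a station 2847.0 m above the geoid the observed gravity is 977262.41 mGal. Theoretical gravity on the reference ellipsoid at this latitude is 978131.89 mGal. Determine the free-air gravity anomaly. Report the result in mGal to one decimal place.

Free-air correction = 0.3086 × 2847.0 = 878.58 mGal
Free-air anomaly = 977262.41 − 978131.89 + (878.58) = 9.10 mGal

9.1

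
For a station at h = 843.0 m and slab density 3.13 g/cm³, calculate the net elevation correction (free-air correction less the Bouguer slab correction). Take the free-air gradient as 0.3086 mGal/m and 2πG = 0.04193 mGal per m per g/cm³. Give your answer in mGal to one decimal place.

149.5

Combined gradient = 0.3086 − 0.04193 × 3.13 = 0.1773591 mGal/m
Combined elevation correction = 0.1773591 × 843.0 = 149.5 mGal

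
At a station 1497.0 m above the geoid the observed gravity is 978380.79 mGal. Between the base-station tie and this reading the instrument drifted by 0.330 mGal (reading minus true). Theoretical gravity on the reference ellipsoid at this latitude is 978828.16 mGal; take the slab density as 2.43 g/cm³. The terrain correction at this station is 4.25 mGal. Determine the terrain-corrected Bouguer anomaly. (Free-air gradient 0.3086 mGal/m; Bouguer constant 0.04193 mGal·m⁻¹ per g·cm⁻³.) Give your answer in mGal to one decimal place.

-134.0

Drift-corrected reading = 978380.79 − (0.330) = 978380.460 mGal
Free-air correction = 0.3086 × 1497.0 = 461.97 mGal
Free-air anomaly = 978380.460 − 978828.16 + (461.97) = 14.270 mGal
Bouguer slab correction = 0.04193 × 2.43 × 1497.0 = 152.53 mGal
Simple Bouguer anomaly = 14.270 − (152.53) = -138.260 mGal
Complete Bouguer anomaly = -138.260 + 4.25 = -134.010 mGal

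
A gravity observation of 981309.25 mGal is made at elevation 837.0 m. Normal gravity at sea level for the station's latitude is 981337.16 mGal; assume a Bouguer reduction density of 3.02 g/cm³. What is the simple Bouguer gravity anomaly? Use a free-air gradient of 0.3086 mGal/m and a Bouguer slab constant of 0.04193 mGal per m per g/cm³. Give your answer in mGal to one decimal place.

124.4

Free-air correction = 0.3086 × 837.0 = 258.30 mGal
Free-air anomaly = 981309.25 − 981337.16 + (258.30) = 230.39 mGal
Bouguer slab correction = 0.04193 × 3.02 × 837.0 = 105.99 mGal
Simple Bouguer anomaly = 230.39 − (105.99) = 124.40 mGal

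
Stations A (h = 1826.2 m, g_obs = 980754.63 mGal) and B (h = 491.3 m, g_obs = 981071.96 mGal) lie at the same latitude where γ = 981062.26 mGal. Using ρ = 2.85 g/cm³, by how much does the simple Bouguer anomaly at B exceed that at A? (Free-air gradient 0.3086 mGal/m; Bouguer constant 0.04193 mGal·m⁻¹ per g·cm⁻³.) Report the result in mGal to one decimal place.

64.9

Δg_SB(A) = 980754.63 − 981062.26 + 0.3086×1826.2 − 0.04193×2.85×1826.2 = 37.70 mGal
Δg_SB(B) = 981071.96 − 981062.26 + 0.3086×491.3 − 0.04193×2.85×491.3 = 102.60 mGal
Difference = 102.60 − (37.70) = 64.90 mGal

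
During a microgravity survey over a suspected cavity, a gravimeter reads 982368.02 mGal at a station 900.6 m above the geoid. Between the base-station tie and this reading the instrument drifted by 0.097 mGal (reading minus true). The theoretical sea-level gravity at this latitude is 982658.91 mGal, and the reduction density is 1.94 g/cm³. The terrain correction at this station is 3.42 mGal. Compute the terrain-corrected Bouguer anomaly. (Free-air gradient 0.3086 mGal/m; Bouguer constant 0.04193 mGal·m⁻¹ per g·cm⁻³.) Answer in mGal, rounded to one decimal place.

Drift-corrected reading = 982368.02 − (0.097) = 982367.923 mGal
Free-air correction = 0.3086 × 900.6 = 277.93 mGal
Free-air anomaly = 982367.923 − 982658.91 + (277.93) = -13.057 mGal
Bouguer slab correction = 0.04193 × 1.94 × 900.6 = 73.26 mGal
Simple Bouguer anomaly = -13.057 − (73.26) = -86.317 mGal
Complete Bouguer anomaly = -86.317 + 3.42 = -82.897 mGal

-82.9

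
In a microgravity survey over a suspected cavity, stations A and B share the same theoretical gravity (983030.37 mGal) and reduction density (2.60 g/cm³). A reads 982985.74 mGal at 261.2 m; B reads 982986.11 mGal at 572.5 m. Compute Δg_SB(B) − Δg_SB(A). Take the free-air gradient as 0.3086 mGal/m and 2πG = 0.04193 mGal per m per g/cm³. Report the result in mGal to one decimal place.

Δg_SB(A) = 982985.74 − 983030.37 + 0.3086×261.2 − 0.04193×2.60×261.2 = 7.50 mGal
Δg_SB(B) = 982986.11 − 983030.37 + 0.3086×572.5 − 0.04193×2.60×572.5 = 70.00 mGal
Difference = 70.00 − (7.50) = 62.50 mGal

62.5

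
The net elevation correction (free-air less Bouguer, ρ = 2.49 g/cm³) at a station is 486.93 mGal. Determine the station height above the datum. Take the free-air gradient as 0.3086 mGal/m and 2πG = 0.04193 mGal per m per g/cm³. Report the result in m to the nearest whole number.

Combined gradient = 0.3086 − 0.04193 × 2.49 = 0.2041943 mGal/m
h = 486.93 / 0.2041943 = 2384.64 m

2385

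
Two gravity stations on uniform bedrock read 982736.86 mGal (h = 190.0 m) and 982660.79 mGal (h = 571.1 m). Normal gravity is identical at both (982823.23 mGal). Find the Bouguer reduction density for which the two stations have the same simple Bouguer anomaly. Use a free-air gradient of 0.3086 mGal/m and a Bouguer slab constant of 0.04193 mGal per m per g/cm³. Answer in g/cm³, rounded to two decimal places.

2.60

Δg_obs = 982660.79 − 982736.86 = -76.07 mGal over Δh = 571.1 − 190.0 = 381.1 m
Equal Bouguer anomalies ⇒ Δg_obs + (0.3086 − 0.04193ρ)·Δh = 0
0.3086 − 0.04193ρ = −Δg_obs/Δh = 0.19961
ρ = (0.3086 − 0.19961) / 0.04193 = 2.60 g/cm³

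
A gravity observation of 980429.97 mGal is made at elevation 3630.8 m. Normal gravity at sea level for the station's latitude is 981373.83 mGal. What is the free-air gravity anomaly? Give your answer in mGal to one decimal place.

Free-air correction = 0.3086 × 3630.8 = 1120.46 mGal
Free-air anomaly = 980429.97 − 981373.83 + (1120.46) = 176.60 mGal

176.6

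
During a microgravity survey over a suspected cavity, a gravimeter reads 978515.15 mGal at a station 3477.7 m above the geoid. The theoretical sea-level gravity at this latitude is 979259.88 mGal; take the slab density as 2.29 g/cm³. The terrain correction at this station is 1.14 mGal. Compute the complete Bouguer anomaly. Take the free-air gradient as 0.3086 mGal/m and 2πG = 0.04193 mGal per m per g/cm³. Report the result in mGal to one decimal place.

Free-air correction = 0.3086 × 3477.7 = 1073.22 mGal
Free-air anomaly = 978515.15 − 979259.88 + (1073.22) = 328.49 mGal
Bouguer slab correction = 0.04193 × 2.29 × 3477.7 = 333.93 mGal
Simple Bouguer anomaly = 328.49 − (333.93) = -5.44 mGal
Complete Bouguer anomaly = -5.44 + 1.14 = -4.30 mGal

-4.3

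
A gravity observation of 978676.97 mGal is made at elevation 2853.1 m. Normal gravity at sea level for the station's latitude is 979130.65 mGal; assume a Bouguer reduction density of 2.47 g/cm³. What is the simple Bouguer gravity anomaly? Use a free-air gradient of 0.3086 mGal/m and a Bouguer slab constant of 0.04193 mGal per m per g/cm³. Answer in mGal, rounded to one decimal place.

Free-air correction = 0.3086 × 2853.1 = 880.47 mGal
Free-air anomaly = 978676.97 − 979130.65 + (880.47) = 426.79 mGal
Bouguer slab correction = 0.04193 × 2.47 × 2853.1 = 295.49 mGal
Simple Bouguer anomaly = 426.79 − (295.49) = 131.30 mGal

131.3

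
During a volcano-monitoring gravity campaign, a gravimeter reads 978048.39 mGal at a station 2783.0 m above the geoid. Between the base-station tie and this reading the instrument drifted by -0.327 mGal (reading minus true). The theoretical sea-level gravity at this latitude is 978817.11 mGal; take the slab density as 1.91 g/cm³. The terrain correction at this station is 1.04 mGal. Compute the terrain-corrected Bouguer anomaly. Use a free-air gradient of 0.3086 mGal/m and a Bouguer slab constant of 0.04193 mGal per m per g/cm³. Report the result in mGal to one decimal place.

-131.4

Drift-corrected reading = 978048.39 − (-0.327) = 978048.717 mGal
Free-air correction = 0.3086 × 2783.0 = 858.83 mGal
Free-air anomaly = 978048.717 − 978817.11 + (858.83) = 90.437 mGal
Bouguer slab correction = 0.04193 × 1.91 × 2783.0 = 222.88 mGal
Simple Bouguer anomaly = 90.437 − (222.88) = -132.443 mGal
Complete Bouguer anomaly = -132.443 + 1.04 = -131.403 mGal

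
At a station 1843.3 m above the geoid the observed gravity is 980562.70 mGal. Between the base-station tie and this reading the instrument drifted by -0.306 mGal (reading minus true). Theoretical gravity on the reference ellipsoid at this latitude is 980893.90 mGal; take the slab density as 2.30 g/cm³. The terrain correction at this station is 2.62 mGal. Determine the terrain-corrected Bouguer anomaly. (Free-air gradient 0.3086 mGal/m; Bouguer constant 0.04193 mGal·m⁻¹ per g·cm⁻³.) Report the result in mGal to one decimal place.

62.8

Drift-corrected reading = 980562.70 − (-0.306) = 980563.006 mGal
Free-air correction = 0.3086 × 1843.3 = 568.84 mGal
Free-air anomaly = 980563.006 − 980893.90 + (568.84) = 237.946 mGal
Bouguer slab correction = 0.04193 × 2.30 × 1843.3 = 177.77 mGal
Simple Bouguer anomaly = 237.946 − (177.77) = 60.176 mGal
Complete Bouguer anomaly = 60.176 + 2.62 = 62.796 mGal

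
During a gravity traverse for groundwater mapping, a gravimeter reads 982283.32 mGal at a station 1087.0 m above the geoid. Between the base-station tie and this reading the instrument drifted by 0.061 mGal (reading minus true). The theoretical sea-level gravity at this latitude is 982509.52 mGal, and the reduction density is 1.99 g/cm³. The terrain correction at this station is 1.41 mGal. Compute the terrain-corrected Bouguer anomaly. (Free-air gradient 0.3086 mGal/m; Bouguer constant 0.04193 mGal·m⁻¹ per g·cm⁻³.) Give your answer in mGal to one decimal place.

19.9

Drift-corrected reading = 982283.32 − (0.061) = 982283.259 mGal
Free-air correction = 0.3086 × 1087.0 = 335.45 mGal
Free-air anomaly = 982283.259 − 982509.52 + (335.45) = 109.189 mGal
Bouguer slab correction = 0.04193 × 1.99 × 1087.0 = 90.70 mGal
Simple Bouguer anomaly = 109.189 − (90.70) = 18.489 mGal
Complete Bouguer anomaly = 18.489 + 1.41 = 19.899 mGal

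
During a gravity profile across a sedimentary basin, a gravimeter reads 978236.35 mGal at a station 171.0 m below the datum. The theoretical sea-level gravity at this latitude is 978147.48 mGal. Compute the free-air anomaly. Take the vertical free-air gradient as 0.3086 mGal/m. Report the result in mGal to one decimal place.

Free-air correction = 0.3086 × -171.0 = -52.77 mGal
Free-air anomaly = 978236.35 − 978147.48 + (-52.77) = 36.10 mGal

36.1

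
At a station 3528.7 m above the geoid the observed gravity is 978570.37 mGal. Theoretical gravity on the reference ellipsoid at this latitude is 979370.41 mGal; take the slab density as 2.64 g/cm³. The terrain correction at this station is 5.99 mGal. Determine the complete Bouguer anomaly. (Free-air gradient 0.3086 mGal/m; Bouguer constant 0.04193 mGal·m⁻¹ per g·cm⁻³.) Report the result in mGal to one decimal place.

Free-air correction = 0.3086 × 3528.7 = 1088.96 mGal
Free-air anomaly = 978570.37 − 979370.41 + (1088.96) = 288.92 mGal
Bouguer slab correction = 0.04193 × 2.64 × 3528.7 = 390.61 mGal
Simple Bouguer anomaly = 288.92 − (390.61) = -101.69 mGal
Complete Bouguer anomaly = -101.69 + 5.99 = -95.70 mGal

-95.7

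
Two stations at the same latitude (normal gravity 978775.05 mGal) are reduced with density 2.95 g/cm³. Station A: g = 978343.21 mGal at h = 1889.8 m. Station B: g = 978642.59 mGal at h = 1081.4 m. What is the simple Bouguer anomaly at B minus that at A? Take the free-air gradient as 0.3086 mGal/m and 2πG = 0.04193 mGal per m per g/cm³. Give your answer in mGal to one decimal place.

149.9

Δg_SB(A) = 978343.21 − 978775.05 + 0.3086×1889.8 − 0.04193×2.95×1889.8 = -82.40 mGal
Δg_SB(B) = 978642.59 − 978775.05 + 0.3086×1081.4 − 0.04193×2.95×1081.4 = 67.50 mGal
Difference = 67.50 − (-82.40) = 149.90 mGal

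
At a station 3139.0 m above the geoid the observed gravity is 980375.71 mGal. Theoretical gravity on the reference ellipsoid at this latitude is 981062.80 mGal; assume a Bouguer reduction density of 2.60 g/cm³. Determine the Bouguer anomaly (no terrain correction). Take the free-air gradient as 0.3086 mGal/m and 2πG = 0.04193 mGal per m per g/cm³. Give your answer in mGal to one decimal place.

-60.6

Free-air correction = 0.3086 × 3139.0 = 968.70 mGal
Free-air anomaly = 980375.71 − 981062.80 + (968.70) = 281.61 mGal
Bouguer slab correction = 0.04193 × 2.60 × 3139.0 = 342.21 mGal
Simple Bouguer anomaly = 281.61 − (342.21) = -60.60 mGal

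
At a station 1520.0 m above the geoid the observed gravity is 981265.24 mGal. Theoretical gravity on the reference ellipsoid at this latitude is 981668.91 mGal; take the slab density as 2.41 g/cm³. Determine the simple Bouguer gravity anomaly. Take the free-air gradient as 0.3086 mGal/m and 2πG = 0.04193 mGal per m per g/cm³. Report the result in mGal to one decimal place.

-88.2

Free-air correction = 0.3086 × 1520.0 = 469.07 mGal
Free-air anomaly = 981265.24 − 981668.91 + (469.07) = 65.40 mGal
Bouguer slab correction = 0.04193 × 2.41 × 1520.0 = 153.60 mGal
Simple Bouguer anomaly = 65.40 − (153.60) = -88.20 mGal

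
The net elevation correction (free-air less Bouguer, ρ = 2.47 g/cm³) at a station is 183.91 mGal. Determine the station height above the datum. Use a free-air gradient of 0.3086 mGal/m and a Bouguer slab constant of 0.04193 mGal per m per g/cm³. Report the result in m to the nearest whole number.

Combined gradient = 0.3086 − 0.04193 × 2.47 = 0.2050329 mGal/m
h = 183.91 / 0.2050329 = 896.98 m

897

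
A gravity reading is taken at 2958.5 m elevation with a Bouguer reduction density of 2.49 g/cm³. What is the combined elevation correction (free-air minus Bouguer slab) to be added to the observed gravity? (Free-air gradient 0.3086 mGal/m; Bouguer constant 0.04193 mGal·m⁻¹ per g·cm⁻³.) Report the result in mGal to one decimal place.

604.1

Combined gradient = 0.3086 − 0.04193 × 2.49 = 0.2041943 mGal/m
Combined elevation correction = 0.2041943 × 2958.5 = 604.1 mGal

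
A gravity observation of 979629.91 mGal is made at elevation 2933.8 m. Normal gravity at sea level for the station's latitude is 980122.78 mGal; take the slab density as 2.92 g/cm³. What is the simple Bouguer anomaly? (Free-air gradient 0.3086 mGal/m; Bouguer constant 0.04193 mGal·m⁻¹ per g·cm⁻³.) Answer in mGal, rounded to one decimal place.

53.3

Free-air correction = 0.3086 × 2933.8 = 905.37 mGal
Free-air anomaly = 979629.91 − 980122.78 + (905.37) = 412.50 mGal
Bouguer slab correction = 0.04193 × 2.92 × 2933.8 = 359.20 mGal
Simple Bouguer anomaly = 412.50 − (359.20) = 53.30 mGal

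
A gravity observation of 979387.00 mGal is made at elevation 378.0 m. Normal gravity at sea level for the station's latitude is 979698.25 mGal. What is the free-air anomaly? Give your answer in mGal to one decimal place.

Free-air correction = 0.3086 × 378.0 = 116.65 mGal
Free-air anomaly = 979387.00 − 979698.25 + (116.65) = -194.60 mGal

-194.6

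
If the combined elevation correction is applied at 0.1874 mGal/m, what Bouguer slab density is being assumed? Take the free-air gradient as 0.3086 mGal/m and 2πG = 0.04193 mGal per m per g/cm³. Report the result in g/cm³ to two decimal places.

0.1874 = 0.3086 − 0.04193 × ρ
ρ = (0.3086 − 0.1874) / 0.04193 = 2.89 g/cm³

2.89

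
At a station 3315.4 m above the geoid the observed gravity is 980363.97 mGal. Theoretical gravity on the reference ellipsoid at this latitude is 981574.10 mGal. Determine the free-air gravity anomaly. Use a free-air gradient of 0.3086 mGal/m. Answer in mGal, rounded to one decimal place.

Free-air correction = 0.3086 × 3315.4 = 1023.13 mGal
Free-air anomaly = 980363.97 − 981574.10 + (1023.13) = -187.00 mGal

-187.0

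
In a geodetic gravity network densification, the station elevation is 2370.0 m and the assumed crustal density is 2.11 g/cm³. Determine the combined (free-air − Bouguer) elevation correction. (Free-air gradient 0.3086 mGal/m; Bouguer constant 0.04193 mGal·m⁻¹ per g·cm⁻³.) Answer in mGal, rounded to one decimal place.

521.7

Combined gradient = 0.3086 − 0.04193 × 2.11 = 0.2201277 mGal/m
Combined elevation correction = 0.2201277 × 2370.0 = 521.7 mGal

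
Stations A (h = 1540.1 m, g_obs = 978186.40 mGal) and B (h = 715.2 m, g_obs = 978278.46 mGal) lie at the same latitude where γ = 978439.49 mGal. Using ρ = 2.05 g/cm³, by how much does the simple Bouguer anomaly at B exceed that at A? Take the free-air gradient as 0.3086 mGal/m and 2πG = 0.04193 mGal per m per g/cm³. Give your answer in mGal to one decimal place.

Δg_SB(A) = 978186.40 − 978439.49 + 0.3086×1540.1 − 0.04193×2.05×1540.1 = 89.80 mGal
Δg_SB(B) = 978278.46 − 978439.49 + 0.3086×715.2 − 0.04193×2.05×715.2 = -1.80 mGal
Difference = -1.80 − (89.80) = -91.60 mGal

-91.6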